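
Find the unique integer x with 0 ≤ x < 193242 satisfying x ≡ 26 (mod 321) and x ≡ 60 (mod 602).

Write x = 26 + 321·k. Then 321·k ≡ 60 − 26 ≡ 34 (mod 602).
Need 321⁻¹ mod 602. Extended Euclid on (602, 321):
602 = 1*321 + 281
321 = 1*281 + 40
281 = 7*40 + 1
40 = 40*1 + 0
Back-substitute:
1 = 281 − 7·40
1 = −7·321 + 8·281
1 = 8·602 − 15·321
321⁻¹ ≡ 587 (mod 602), so k ≡ 587·34 ≡ 92 (mod 602).
x = 26 + 321·92 = 29558.

29558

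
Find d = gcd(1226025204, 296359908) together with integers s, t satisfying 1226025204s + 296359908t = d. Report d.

12

Repeated division:
1226025204 = 4·296359908 + 40585572
296359908 = 7·40585572 + 12260904
40585572 = 3·12260904 + 3802860
12260904 = 3·3802860 + 852324
3802860 = 4·852324 + 393564
852324 = 2·393564 + 65196
393564 = 6·65196 + 2388
65196 = 27·2388 + 720
2388 = 3·720 + 228
720 = 3·228 + 36
228 = 6·36 + 12
36 = 3·12 + 0
gcd(1226025204, 296359908) = 12.
Back-substituting:
12 = 228 − 6·36
12 = −6·720 + 19·228
12 = 19·2388 − 63·720
12 = −63·65196 + 1720·2388
12 = 1720·393564 − 10383·65196
12 = −10383·852324 + 22486·393564
12 = 22486·3802860 − 100327·852324
12 = −100327·12260904 + 323467·3802860
12 = 323467·40585572 − 1070728·12260904
12 = −1070728·296359908 + 7818563·40585572
12 = 7818563·1226025204 − 32344980·296359908
So 12 = (7818563)·1226025204 + (-32344980)·296359908.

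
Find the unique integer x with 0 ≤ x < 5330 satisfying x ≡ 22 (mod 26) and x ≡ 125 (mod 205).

Write x = 22 + 26·k. Then 26·k ≡ 125 − 22 ≡ 103 (mod 205).
Need 26⁻¹ mod 205. Extended Euclid on (205, 26):
205 = 7*26 + 23
26 = 1*23 + 3
23 = 7*3 + 2
3 = 1*2 + 1
2 = 2*1 + 0
Back-substitute:
1 = 3 − 2
1 = −23 + 8·3
1 = 8·26 − 9·23
1 = −9·205 + 71·26
26⁻¹ ≡ 71 (mod 205), so k ≡ 71·103 ≡ 138 (mod 205).
x = 22 + 26·138 = 3610.

3610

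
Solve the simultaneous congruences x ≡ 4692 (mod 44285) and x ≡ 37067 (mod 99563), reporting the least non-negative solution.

3703780667

Write x = 4692 + 44285·k. Then 44285·k ≡ 37067 − 4692 ≡ 32375 (mod 99563).
Need 44285⁻¹ mod 99563. Extended Euclid on (99563, 44285):
99563 = 2×44285 + 10993
44285 = 4×10993 + 313
10993 = 35×313 + 38
313 = 8×38 + 9
38 = 4×9 + 2
9 = 4×2 + 1
2 = 2×1 + 0
Back-substitute:
1 = 9 − 4·2
1 = −4·38 + 17·9
1 = 17·313 − 140·38
1 = −140·10993 + 4917·313
1 = 4917·44285 − 19808·10993
1 = −19808·99563 + 44533·44285
44285⁻¹ ≡ 44533 (mod 99563), so k ≡ 44533·32375 ≡ 83635 (mod 99563).
x = 4692 + 44285·83635 = 3703780667.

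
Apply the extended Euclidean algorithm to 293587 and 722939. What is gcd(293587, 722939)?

Euclidean algorithm:
722939 = 2×293587 + 135765
293587 = 2×135765 + 22057
135765 = 6×22057 + 3423
22057 = 6×3423 + 1519
3423 = 2×1519 + 385
1519 = 3×385 + 364
385 = 1×364 + 21
364 = 17×21 + 7
21 = 3×7 + 0
gcd(293587, 722939) = 7.
Express as a combination:
7 = 364 − 17·21
7 = −17·385 + 18·364
7 = 18·1519 − 71·385
7 = −71·3423 + 160·1519
7 = 160·22057 − 1031·3423
7 = −1031·135765 + 6346·22057
7 = 6346·293587 − 13723·135765
7 = −13723·722939 + 33792·293587
So 7 = (-13723)·722939 + (33792)·293587.

7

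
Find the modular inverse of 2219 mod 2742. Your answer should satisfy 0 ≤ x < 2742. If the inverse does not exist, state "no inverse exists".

2375

gcd(2742, 2219) by repeated division:
2742 = 1*2219 + 523
2219 = 4*523 + 127
523 = 4*127 + 15
127 = 8*15 + 7
15 = 2*7 + 1
7 = 7*1 + 0
gcd = 1, so the inverse exists. Back-substitute:
1 = 15 − 2·7
1 = −2·127 + 17·15
1 = 17·523 − 70·127
1 = −70·2219 + 297·523
1 = 297·2742 − 367·2219
So 2219·(-367) ≡ 1 (mod 2742), and -367 ≡ 2375 (mod 2742).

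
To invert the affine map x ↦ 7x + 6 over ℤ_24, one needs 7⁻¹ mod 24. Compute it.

Run Euclid on (24, 7):
24 = 3×7 + 3
7 = 2×3 + 1
3 = 3×1 + 0
The gcd is 1. Working backward:
1 = 7 − 2·3
1 = −2·24 + 7·7
So 7·7 ≡ 1 (mod 24).

7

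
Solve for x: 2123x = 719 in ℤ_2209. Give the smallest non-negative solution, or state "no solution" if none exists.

First find gcd(2123, 2209):
2209 = 1×2123 + 86
2123 = 24×86 + 59
86 = 1×59 + 27
59 = 2×27 + 5
27 = 5×5 + 2
5 = 2×2 + 1
2 = 2×1 + 0
gcd = 1, so a unique solution mod 2209 exists.
Back-substitute for the Bézout coefficients:
1 = 5 − 2·2
1 = −2·27 + 11·5
1 = 11·59 − 24·27
1 = −24·86 + 35·59
1 = 35·2123 − 864·86
1 = −864·2209 + 899·2123
So 2123·(899) ≡ 1 (mod 2209), giving 2123⁻¹ ≡ 899.
x ≡ 2123⁻¹·719 ≡ 899·719 ≡ 1353 (mod 2209).

1353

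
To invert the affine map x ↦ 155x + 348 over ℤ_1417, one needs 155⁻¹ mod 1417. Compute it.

64

gcd(1417, 155) by repeated division:
1417 = 9*155 + 22
155 = 7*22 + 1
22 = 22*1 + 0
Since gcd(155, 1417) = 1, back-substitute to write 1 as a combination:
1 = 155 − 7·22
1 = −7·1417 + 64·155
So 155·64 ≡ 1 (mod 1417).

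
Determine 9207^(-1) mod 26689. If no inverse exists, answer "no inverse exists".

945

Run Euclid on (26689, 9207):
26689 = 2×9207 + 8275
9207 = 1×8275 + 932
8275 = 8×932 + 819
932 = 1×819 + 113
819 = 7×113 + 28
113 = 4×28 + 1
28 = 28×1 + 0
The gcd is 1. Working backward:
1 = 113 − 4·28
1 = −4·819 + 29·113
1 = 29·932 − 33·819
1 = −33·8275 + 293·932
1 = 293·9207 − 326·8275
1 = −326·26689 + 945·9207
So 9207·945 ≡ 1 (mod 26689).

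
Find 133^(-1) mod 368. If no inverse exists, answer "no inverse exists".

285

Extended Euclidean algorithm:
368 = 2*133 + 102
133 = 1*102 + 31
102 = 3*31 + 9
31 = 3*9 + 4
9 = 2*4 + 1
4 = 4*1 + 0
gcd = 1, so the inverse exists. Back-substitute:
1 = 9 − 2·4
1 = −2·31 + 7·9
1 = 7·102 − 23·31
1 = −23·133 + 30·102
1 = 30·368 − 83·133
Thus 133·(-83) ≡ 1 (mod 368); reducing, -83 mod 368 = 285.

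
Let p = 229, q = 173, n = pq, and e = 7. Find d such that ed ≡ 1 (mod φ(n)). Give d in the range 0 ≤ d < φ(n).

φ(n) = (p−1)(q−1) = 228·172 = 39216.
Need d with 7·d ≡ 1 (mod 39216). Apply the extended Euclidean algorithm:
39216 = 5602·7 + 2
7 = 3·2 + 1
2 = 2·1 + 0
Back-substitute:
1 = 7 − 3·2
1 = −3·39216 + 16807·7
So 7·16807 ≡ 1 (mod 39216), hence d = 16807.

16807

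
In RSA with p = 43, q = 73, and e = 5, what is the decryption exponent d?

φ(n) = (p−1)(q−1) = 42·72 = 3024.
Need d with 5·d ≡ 1 (mod 3024). Apply the extended Euclidean algorithm:
3024 = 604·5 + 4
5 = 1·4 + 1
4 = 4·1 + 0
Back-substitute:
1 = 5 − 4
1 = −3024 + 605·5
So 5·605 ≡ 1 (mod 3024), hence d = 605.

605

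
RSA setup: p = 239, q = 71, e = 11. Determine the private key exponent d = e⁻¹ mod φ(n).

φ(n) = (p−1)(q−1) = 238·70 = 16660.
Need d with 11·d ≡ 1 (mod 16660). Apply the extended Euclidean algorithm:
16660 = 1514×11 + 6
11 = 1×6 + 5
6 = 1×5 + 1
5 = 5×1 + 0
Back-substitute:
1 = 6 − 5
1 = −11 + 2·6
1 = 2·16660 − 3029·11
So 11·(-3029) ≡ 1 (mod 16660), hence d ≡ -3029 ≡ 13631 (mod 16660).

13631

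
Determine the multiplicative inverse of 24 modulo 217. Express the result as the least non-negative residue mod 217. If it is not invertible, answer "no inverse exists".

208

Apply the Euclidean algorithm to 217 and 24:
217 = 9*24 + 1
24 = 24*1 + 0
Since gcd(24, 217) = 1, back-substitute to write 1 as a combination:
1 = 217 − 9·24
So 24·(-9) ≡ 1 (mod 217), and -9 ≡ 208 (mod 217).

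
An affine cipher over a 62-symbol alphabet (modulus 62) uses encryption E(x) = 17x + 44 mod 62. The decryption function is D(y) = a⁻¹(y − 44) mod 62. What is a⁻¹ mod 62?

11

Run Euclid on (62, 17):
62 = 3*17 + 11
17 = 1*11 + 6
11 = 1*6 + 5
6 = 1*5 + 1
5 = 5*1 + 0
gcd = 1, so the inverse exists. Back-substitute:
1 = 6 − 5
1 = −11 + 2·6
1 = 2·17 − 3·11
1 = −3·62 + 11·17
So 17·11 ≡ 1 (mod 62).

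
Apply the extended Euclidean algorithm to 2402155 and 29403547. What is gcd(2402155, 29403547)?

1

Repeated division:
29403547 = 12·2402155 + 577687
2402155 = 4·577687 + 91407
577687 = 6·91407 + 29245
91407 = 3·29245 + 3672
29245 = 7·3672 + 3541
3672 = 1·3541 + 131
3541 = 27·131 + 4
131 = 32·4 + 3
4 = 1·3 + 1
3 = 3·1 + 0
gcd(2402155, 29403547) = 1.
Express as a combination:
1 = 4 − 3
1 = −131 + 33·4
1 = 33·3541 − 892·131
1 = −892·3672 + 925·3541
1 = 925·29245 − 7367·3672
1 = −7367·91407 + 23026·29245
1 = 23026·577687 − 145523·91407
1 = −145523·2402155 + 605118·577687
1 = 605118·29403547 − 7406939·2402155
So 1 = (605118)·29403547 + (-7406939)·2402155.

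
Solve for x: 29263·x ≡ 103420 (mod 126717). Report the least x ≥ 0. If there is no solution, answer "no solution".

57973

First find gcd(29263, 126717):
126717 = 4*29263 + 9665
29263 = 3*9665 + 268
9665 = 36*268 + 17
268 = 15*17 + 13
17 = 1*13 + 4
13 = 3*4 + 1
4 = 4*1 + 0
gcd = 1, so a unique solution mod 126717 exists.
Back-substitute for the Bézout coefficients:
1 = 13 − 3·4
1 = −3·17 + 4·13
1 = 4·268 − 63·17
1 = −63·9665 + 2272·268
1 = 2272·29263 − 6879·9665
1 = −6879·126717 + 29788·29263
So 29263·(29788) ≡ 1 (mod 126717), giving 29263⁻¹ ≡ 29788.
x ≡ 29263⁻¹·103420 ≡ 29788·103420 ≡ 57973 (mod 126717).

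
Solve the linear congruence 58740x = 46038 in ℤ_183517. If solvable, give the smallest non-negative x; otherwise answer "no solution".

First find gcd(58740, 183517):
183517 = 3·58740 + 7297
58740 = 8·7297 + 364
7297 = 20·364 + 17
364 = 21·17 + 7
17 = 2·7 + 3
7 = 2·3 + 1
3 = 3·1 + 0
gcd = 1, so a unique solution mod 183517 exists.
Back-substitute for the Bézout coefficients:
1 = 7 − 2·3
1 = −2·17 + 5·7
1 = 5·364 − 107·17
1 = −107·7297 + 2145·364
1 = 2145·58740 − 17267·7297
1 = −17267·183517 + 53946·58740
So 58740·(53946) ≡ 1 (mod 183517), giving 58740⁻¹ ≡ 53946.
x ≡ 58740⁻¹·46038 ≡ 53946·46038 ≡ 30387 (mod 183517).

30387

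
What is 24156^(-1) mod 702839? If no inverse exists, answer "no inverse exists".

Extended Euclidean algorithm:
702839 = 29×24156 + 2315
24156 = 10×2315 + 1006
2315 = 2×1006 + 303
1006 = 3×303 + 97
303 = 3×97 + 12
97 = 8×12 + 1
12 = 12×1 + 0
The gcd is 1. Working backward:
1 = 97 − 8·12
1 = −8·303 + 25·97
1 = 25·1006 − 83·303
1 = −83·2315 + 191·1006
1 = 191·24156 − 1993·2315
1 = −1993·702839 + 57988·24156
So 24156·57988 ≡ 1 (mod 702839).

57988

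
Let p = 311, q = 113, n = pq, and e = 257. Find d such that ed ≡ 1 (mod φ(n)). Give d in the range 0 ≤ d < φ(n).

24993

φ(n) = (p−1)(q−1) = 310·112 = 34720.
Need d with 257·d ≡ 1 (mod 34720). Apply the extended Euclidean algorithm:
34720 = 135*257 + 25
257 = 10*25 + 7
25 = 3*7 + 4
7 = 1*4 + 3
4 = 1*3 + 1
3 = 3*1 + 0
Back-substitute:
1 = 4 − 3
1 = −7 + 2·4
1 = 2·25 − 7·7
1 = −7·257 + 72·25
1 = 72·34720 − 9727·257
So 257·(-9727) ≡ 1 (mod 34720), hence d ≡ -9727 ≡ 24993 (mod 34720).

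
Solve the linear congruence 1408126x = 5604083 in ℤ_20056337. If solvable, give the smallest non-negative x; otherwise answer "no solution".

13843891

First find gcd(1408126, 20056337):
20056337 = 14·1408126 + 342573
1408126 = 4·342573 + 37834
342573 = 9·37834 + 2067
37834 = 18·2067 + 628
2067 = 3·628 + 183
628 = 3·183 + 79
183 = 2·79 + 25
79 = 3·25 + 4
25 = 6·4 + 1
4 = 4·1 + 0
gcd = 1, so a unique solution mod 20056337 exists.
Back-substitute for the Bézout coefficients:
1 = 25 − 6·4
1 = −6·79 + 19·25
1 = 19·183 − 44·79
1 = −44·628 + 151·183
1 = 151·2067 − 497·628
1 = −497·37834 + 9097·2067
1 = 9097·342573 − 82370·37834
1 = −82370·1408126 + 338577·342573
1 = 338577·20056337 − 4822448·1408126
So 1408126·(-4822448) ≡ 1 (mod 20056337), giving 1408126⁻¹ ≡ 15233889.
x ≡ 1408126⁻¹·5604083 ≡ 15233889·5604083 ≡ 13843891 (mod 20056337).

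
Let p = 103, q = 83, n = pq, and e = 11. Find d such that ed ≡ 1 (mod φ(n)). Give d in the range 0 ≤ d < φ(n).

6083

φ(n) = (p−1)(q−1) = 102·82 = 8364.
Need d with 11·d ≡ 1 (mod 8364). Apply the extended Euclidean algorithm:
8364 = 760*11 + 4
11 = 2*4 + 3
4 = 1*3 + 1
3 = 3*1 + 0
Back-substitute:
1 = 4 − 3
1 = −11 + 3·4
1 = 3·8364 − 2281·11
So 11·(-2281) ≡ 1 (mod 8364), hence d ≡ -2281 ≡ 6083 (mod 8364).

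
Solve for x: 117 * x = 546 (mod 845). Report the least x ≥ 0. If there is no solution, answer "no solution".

48

First find gcd(117, 845):
845 = 7*117 + 26
117 = 4*26 + 13
26 = 2*13 + 0
gcd = 13 and 13 | 546, so solutions exist. Divide through by 13: 9x ≡ 42 (mod 65).
Now find 9⁻¹ mod 65:
65 = 7*9 + 2
9 = 4*2 + 1
2 = 2*1 + 0
Back-substitute:
1 = 9 − 4·2
1 = −4·65 + 29·9
So 9⁻¹ ≡ 29 (mod 65).
Then x ≡ 29·42 ≡ 48 (mod 65); the smallest non-negative solution is x = 48.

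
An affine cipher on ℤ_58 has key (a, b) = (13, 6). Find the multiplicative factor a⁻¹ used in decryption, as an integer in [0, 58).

gcd(58, 13) by repeated division:
58 = 4·13 + 6
13 = 2·6 + 1
6 = 6·1 + 0
gcd = 1, so the inverse exists. Back-substitute:
1 = 13 − 2·6
1 = −2·58 + 9·13
So 13·9 ≡ 1 (mod 58).

9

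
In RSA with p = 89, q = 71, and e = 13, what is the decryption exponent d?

3317

φ(n) = (p−1)(q−1) = 88·70 = 6160.
Need d with 13·d ≡ 1 (mod 6160). Apply the extended Euclidean algorithm:
6160 = 473·13 + 11
13 = 1·11 + 2
11 = 5·2 + 1
2 = 2·1 + 0
Back-substitute:
1 = 11 − 5·2
1 = −5·13 + 6·11
1 = 6·6160 − 2843·13
So 13·(-2843) ≡ 1 (mod 6160), hence d ≡ -2843 ≡ 3317 (mod 6160).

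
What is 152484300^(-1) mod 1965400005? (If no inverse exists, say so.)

Euclidean algorithm on 1965400005, 152484300:
1965400005 = 12·152484300 + 135588405
152484300 = 1·135588405 + 16895895
135588405 = 8·16895895 + 421245
16895895 = 40·421245 + 46095
421245 = 9·46095 + 6390
46095 = 7·6390 + 1365
6390 = 4·1365 + 930
1365 = 1·930 + 435
930 = 2·435 + 60
435 = 7·60 + 15
60 = 4·15 + 0
gcd(152484300, 1965400005) = 15 ≠ 1, so 152484300 has no multiplicative inverse modulo 1965400005.

no inverse exists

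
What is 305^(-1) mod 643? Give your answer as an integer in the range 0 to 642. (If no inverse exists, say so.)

Run Euclid on (643, 305):
643 = 2*305 + 33
305 = 9*33 + 8
33 = 4*8 + 1
8 = 8*1 + 0
gcd = 1, so the inverse exists. Back-substitute:
1 = 33 − 4·8
1 = −4·305 + 37·33
1 = 37·643 − 78·305
Thus 305·(-78) ≡ 1 (mod 643); reducing, -78 mod 643 = 565.

565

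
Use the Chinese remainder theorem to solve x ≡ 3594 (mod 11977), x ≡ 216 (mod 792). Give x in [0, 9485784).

75456

Write x = 3594 + 11977·k. Then 11977·k ≡ 216 − 3594 ≡ 582 (mod 792).
Need 11977⁻¹ mod 792. Extended Euclid on (792, 97):
792 = 8·97 + 16
97 = 6·16 + 1
16 = 16·1 + 0
Back-substitute:
1 = 97 − 6·16
1 = −6·792 + 49·97
11977⁻¹ ≡ 49 (mod 792), so k ≡ 49·582 ≡ 6 (mod 792).
x = 3594 + 11977·6 = 75456.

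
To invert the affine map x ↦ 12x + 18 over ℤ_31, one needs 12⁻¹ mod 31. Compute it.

13

Extended Euclidean algorithm:
31 = 2·12 + 7
12 = 1·7 + 5
7 = 1·5 + 2
5 = 2·2 + 1
2 = 2·1 + 0
gcd = 1, so the inverse exists. Back-substitute:
1 = 5 − 2·2
1 = −2·7 + 3·5
1 = 3·12 − 5·7
1 = −5·31 + 13·12
So 12·13 ≡ 1 (mod 31).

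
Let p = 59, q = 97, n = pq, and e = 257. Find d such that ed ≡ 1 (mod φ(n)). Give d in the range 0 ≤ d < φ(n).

φ(n) = (p−1)(q−1) = 58·96 = 5568.
Need d with 257·d ≡ 1 (mod 5568). Apply the extended Euclidean algorithm:
5568 = 21*257 + 171
257 = 1*171 + 86
171 = 1*86 + 85
86 = 1*85 + 1
85 = 85*1 + 0
Back-substitute:
1 = 86 − 85
1 = −171 + 2·86
1 = 2·257 − 3·171
1 = −3·5568 + 65·257
So 257·65 ≡ 1 (mod 5568), hence d = 65.

65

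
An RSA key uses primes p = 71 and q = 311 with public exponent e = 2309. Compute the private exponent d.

1889

φ(n) = (p−1)(q−1) = 70·310 = 21700.
Need d with 2309·d ≡ 1 (mod 21700). Apply the extended Euclidean algorithm:
21700 = 9·2309 + 919
2309 = 2·919 + 471
919 = 1·471 + 448
471 = 1·448 + 23
448 = 19·23 + 11
23 = 2·11 + 1
11 = 11·1 + 0
Back-substitute:
1 = 23 − 2·11
1 = −2·448 + 39·23
1 = 39·471 − 41·448
1 = −41·919 + 80·471
1 = 80·2309 − 201·919
1 = −201·21700 + 1889·2309
So 2309·1889 ≡ 1 (mod 21700), hence d = 1889.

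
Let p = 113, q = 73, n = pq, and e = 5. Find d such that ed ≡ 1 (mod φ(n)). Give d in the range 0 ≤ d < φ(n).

1613

φ(n) = (p−1)(q−1) = 112·72 = 8064.
Need d with 5·d ≡ 1 (mod 8064). Apply the extended Euclidean algorithm:
8064 = 1612·5 + 4
5 = 1·4 + 1
4 = 4·1 + 0
Back-substitute:
1 = 5 − 4
1 = −8064 + 1613·5
So 5·1613 ≡ 1 (mod 8064), hence d = 1613.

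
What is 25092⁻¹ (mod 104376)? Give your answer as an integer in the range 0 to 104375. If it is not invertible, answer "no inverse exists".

Euclidean algorithm on 104376, 25092:
104376 = 4×25092 + 4008
25092 = 6×4008 + 1044
4008 = 3×1044 + 876
1044 = 1×876 + 168
876 = 5×168 + 36
168 = 4×36 + 24
36 = 1×24 + 12
24 = 2×12 + 0
Since gcd = 12 > 1, 25092 is not a unit mod 104376.

no inverse exists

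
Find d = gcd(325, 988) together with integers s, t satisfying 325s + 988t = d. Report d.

Euclidean algorithm:
988 = 3×325 + 13
325 = 25×13 + 0
gcd(325, 988) = 13.
Express as a combination:
13 = 988 − 3·325
So 13 = (1)·988 + (-3)·325.

13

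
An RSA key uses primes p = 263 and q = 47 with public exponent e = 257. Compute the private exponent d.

11161

φ(n) = (p−1)(q−1) = 262·46 = 12052.
Need d with 257·d ≡ 1 (mod 12052). Apply the extended Euclidean algorithm:
12052 = 46·257 + 230
257 = 1·230 + 27
230 = 8·27 + 14
27 = 1·14 + 13
14 = 1·13 + 1
13 = 13·1 + 0
Back-substitute:
1 = 14 − 13
1 = −27 + 2·14
1 = 2·230 − 17·27
1 = −17·257 + 19·230
1 = 19·12052 − 891·257
So 257·(-891) ≡ 1 (mod 12052), hence d ≡ -891 ≡ 11161 (mod 12052).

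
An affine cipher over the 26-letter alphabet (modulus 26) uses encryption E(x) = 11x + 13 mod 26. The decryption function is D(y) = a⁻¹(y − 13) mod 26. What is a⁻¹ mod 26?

Apply the Euclidean algorithm to 26 and 11:
26 = 2×11 + 4
11 = 2×4 + 3
4 = 1×3 + 1
3 = 3×1 + 0
The gcd is 1. Working backward:
1 = 4 − 3
1 = −11 + 3·4
1 = 3·26 − 7·11
Thus 11·(-7) ≡ 1 (mod 26); reducing, -7 mod 26 = 19.

19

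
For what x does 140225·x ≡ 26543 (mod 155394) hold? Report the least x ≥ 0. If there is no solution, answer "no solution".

First find gcd(140225, 155394):
155394 = 1·140225 + 15169
140225 = 9·15169 + 3704
15169 = 4·3704 + 353
3704 = 10·353 + 174
353 = 2·174 + 5
174 = 34·5 + 4
5 = 1·4 + 1
4 = 4·1 + 0
gcd = 1, so a unique solution mod 155394 exists.
Back-substitute for the Bézout coefficients:
1 = 5 − 4
1 = −174 + 35·5
1 = 35·353 − 71·174
1 = −71·3704 + 745·353
1 = 745·15169 − 3051·3704
1 = −3051·140225 + 28204·15169
1 = 28204·155394 − 31255·140225
So 140225·(-31255) ≡ 1 (mod 155394), giving 140225⁻¹ ≡ 124139.
x ≡ 140225⁻¹·26543 ≡ 124139·26543 ≡ 47101 (mod 155394).

47101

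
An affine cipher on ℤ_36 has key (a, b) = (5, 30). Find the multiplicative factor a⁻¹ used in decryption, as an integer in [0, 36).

29

gcd(36, 5) by repeated division:
36 = 7×5 + 1
5 = 5×1 + 0
Since gcd(5, 36) = 1, back-substitute to write 1 as a combination:
1 = 36 − 7·5
Hence 5⁻¹ ≡ -7 ≡ 29 (mod 36).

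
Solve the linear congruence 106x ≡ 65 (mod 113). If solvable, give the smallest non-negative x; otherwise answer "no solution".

First find gcd(106, 113):
113 = 1×106 + 7
106 = 15×7 + 1
7 = 7×1 + 0
gcd = 1, so a unique solution mod 113 exists.
Back-substitute for the Bézout coefficients:
1 = 106 − 15·7
1 = −15·113 + 16·106
So 106·(16) ≡ 1 (mod 113), giving 106⁻¹ ≡ 16.
x ≡ 106⁻¹·65 ≡ 16·65 ≡ 23 (mod 113).

23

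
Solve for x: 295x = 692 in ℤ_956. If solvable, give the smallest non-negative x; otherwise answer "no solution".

644

First find gcd(295, 956):
956 = 3*295 + 71
295 = 4*71 + 11
71 = 6*11 + 5
11 = 2*5 + 1
5 = 5*1 + 0
gcd = 1, so a unique solution mod 956 exists.
Back-substitute for the Bézout coefficients:
1 = 11 − 2·5
1 = −2·71 + 13·11
1 = 13·295 − 54·71
1 = −54·956 + 175·295
So 295·(175) ≡ 1 (mod 956), giving 295⁻¹ ≡ 175.
x ≡ 295⁻¹·692 ≡ 175·692 ≡ 644 (mod 956).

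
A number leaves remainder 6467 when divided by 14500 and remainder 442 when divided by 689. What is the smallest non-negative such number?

Write x = 6467 + 14500·k. Then 14500·k ≡ 442 − 6467 ≡ 176 (mod 689).
Need 14500⁻¹ mod 689. Extended Euclid on (689, 31):
689 = 22*31 + 7
31 = 4*7 + 3
7 = 2*3 + 1
3 = 3*1 + 0
Back-substitute:
1 = 7 − 2·3
1 = −2·31 + 9·7
1 = 9·689 − 200·31
14500⁻¹ ≡ 489 (mod 689), so k ≡ 489·176 ≡ 628 (mod 689).
x = 6467 + 14500·628 = 9112467.

9112467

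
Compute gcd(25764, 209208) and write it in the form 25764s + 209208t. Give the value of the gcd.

Euclidean algorithm:
209208 = 8*25764 + 3096
25764 = 8*3096 + 996
3096 = 3*996 + 108
996 = 9*108 + 24
108 = 4*24 + 12
24 = 2*12 + 0
gcd(25764, 209208) = 12.
Back-substituting:
12 = 108 − 4·24
12 = −4·996 + 37·108
12 = 37·3096 − 115·996
12 = −115·25764 + 957·3096
12 = 957·209208 − 7771·25764
So 12 = (957)·209208 + (-7771)·25764.

12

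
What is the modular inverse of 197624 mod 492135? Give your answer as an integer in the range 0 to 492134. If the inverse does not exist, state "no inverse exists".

Compute gcd(197624, 492135):
492135 = 2×197624 + 96887
197624 = 2×96887 + 3850
96887 = 25×3850 + 637
3850 = 6×637 + 28
637 = 22×28 + 21
28 = 1×21 + 7
21 = 3×7 + 0
The gcd is 7, not 1, hence no inverse exists.

no inverse exists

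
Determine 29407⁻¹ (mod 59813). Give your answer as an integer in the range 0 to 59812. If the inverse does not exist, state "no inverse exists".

gcd(59813, 29407) by repeated division:
59813 = 2×29407 + 999
29407 = 29×999 + 436
999 = 2×436 + 127
436 = 3×127 + 55
127 = 2×55 + 17
55 = 3×17 + 4
17 = 4×4 + 1
4 = 4×1 + 0
Since gcd(29407, 59813) = 1, back-substitute to write 1 as a combination:
1 = 17 − 4·4
1 = −4·55 + 13·17
1 = 13·127 − 30·55
1 = −30·436 + 103·127
1 = 103·999 − 236·436
1 = −236·29407 + 6947·999
1 = 6947·59813 − 14130·29407
So 29407·(-14130) ≡ 1 (mod 59813), and -14130 ≡ 45683 (mod 59813).

45683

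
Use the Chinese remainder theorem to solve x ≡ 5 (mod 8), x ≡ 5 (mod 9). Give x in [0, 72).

Write x = 5 + 8·k. Then 8·k ≡ 5 − 5 ≡ 0 (mod 9).
Need 8⁻¹ mod 9. Extended Euclid on (9, 8):
9 = 1×8 + 1
8 = 8×1 + 0
Back-substitute:
1 = 9 − 8
8⁻¹ ≡ 8 (mod 9), so k ≡ 8·0 ≡ 0 (mod 9).
x = 5 + 8·0 = 5.

5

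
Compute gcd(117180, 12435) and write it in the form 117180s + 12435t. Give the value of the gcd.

Apply Euclid's algorithm to 117180 and 12435:
117180 = 9·12435 + 5265
12435 = 2·5265 + 1905
5265 = 2·1905 + 1455
1905 = 1·1455 + 450
1455 = 3·450 + 105
450 = 4·105 + 30
105 = 3·30 + 15
30 = 2·15 + 0
gcd(117180, 12435) = 15.
Back-substituting:
15 = 105 − 3·30
15 = −3·450 + 13·105
15 = 13·1455 − 42·450
15 = −42·1905 + 55·1455
15 = 55·5265 − 152·1905
15 = −152·12435 + 359·5265
15 = 359·117180 − 3383·12435
So 15 = (359)·117180 + (-3383)·12435.

15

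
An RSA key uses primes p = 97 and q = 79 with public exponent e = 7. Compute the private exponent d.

φ(n) = (p−1)(q−1) = 96·78 = 7488.
Need d with 7·d ≡ 1 (mod 7488). Apply the extended Euclidean algorithm:
7488 = 1069·7 + 5
7 = 1·5 + 2
5 = 2·2 + 1
2 = 2·1 + 0
Back-substitute:
1 = 5 − 2·2
1 = −2·7 + 3·5
1 = 3·7488 − 3209·7
So 7·(-3209) ≡ 1 (mod 7488), hence d ≡ -3209 ≡ 4279 (mod 7488).

4279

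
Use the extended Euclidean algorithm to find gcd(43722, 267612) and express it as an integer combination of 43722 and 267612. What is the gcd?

6

Apply Euclid's algorithm to 267612 and 43722:
267612 = 6*43722 + 5280
43722 = 8*5280 + 1482
5280 = 3*1482 + 834
1482 = 1*834 + 648
834 = 1*648 + 186
648 = 3*186 + 90
186 = 2*90 + 6
90 = 15*6 + 0
gcd(43722, 267612) = 6.
Working backward:
6 = 186 − 2·90
6 = −2·648 + 7·186
6 = 7·834 − 9·648
6 = −9·1482 + 16·834
6 = 16·5280 − 57·1482
6 = −57·43722 + 472·5280
6 = 472·267612 − 2889·43722
So 6 = (472)·267612 + (-2889)·43722.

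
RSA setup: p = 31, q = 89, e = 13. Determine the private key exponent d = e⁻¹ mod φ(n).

φ(n) = (p−1)(q−1) = 30·88 = 2640.
Need d with 13·d ≡ 1 (mod 2640). Apply the extended Euclidean algorithm:
2640 = 203*13 + 1
13 = 13*1 + 0
Back-substitute:
1 = 2640 − 203·13
So 13·(-203) ≡ 1 (mod 2640), hence d ≡ -203 ≡ 2437 (mod 2640).

2437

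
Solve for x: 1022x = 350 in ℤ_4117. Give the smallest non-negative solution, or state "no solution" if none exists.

First find gcd(1022, 4117):
4117 = 4×1022 + 29
1022 = 35×29 + 7
29 = 4×7 + 1
7 = 7×1 + 0
gcd = 1, so a unique solution mod 4117 exists.
Back-substitute for the Bézout coefficients:
1 = 29 − 4·7
1 = −4·1022 + 141·29
1 = 141·4117 − 568·1022
So 1022·(-568) ≡ 1 (mod 4117), giving 1022⁻¹ ≡ 3549.
x ≡ 1022⁻¹·350 ≡ 3549·350 ≡ 2933 (mod 4117).

2933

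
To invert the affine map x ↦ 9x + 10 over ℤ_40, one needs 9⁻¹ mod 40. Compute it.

9

gcd(40, 9) by repeated division:
40 = 4·9 + 4
9 = 2·4 + 1
4 = 4·1 + 0
The gcd is 1. Working backward:
1 = 9 − 2·4
1 = −2·40 + 9·9
So 9·9 ≡ 1 (mod 40).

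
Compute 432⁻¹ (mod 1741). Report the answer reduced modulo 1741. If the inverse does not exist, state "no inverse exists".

1205

Extended Euclidean algorithm:
1741 = 4·432 + 13
432 = 33·13 + 3
13 = 4·3 + 1
3 = 3·1 + 0
The gcd is 1. Working backward:
1 = 13 − 4·3
1 = −4·432 + 133·13
1 = 133·1741 − 536·432
So 432·(-536) ≡ 1 (mod 1741), and -536 ≡ 1205 (mod 1741).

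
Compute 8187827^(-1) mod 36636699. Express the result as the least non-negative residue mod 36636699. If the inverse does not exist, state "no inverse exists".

gcd(36636699, 8187827) by repeated division:
36636699 = 4*8187827 + 3885391
8187827 = 2*3885391 + 417045
3885391 = 9*417045 + 131986
417045 = 3*131986 + 21087
131986 = 6*21087 + 5464
21087 = 3*5464 + 4695
5464 = 1*4695 + 769
4695 = 6*769 + 81
769 = 9*81 + 40
81 = 2*40 + 1
40 = 40*1 + 0
gcd = 1, so the inverse exists. Back-substitute:
1 = 81 − 2·40
1 = −2·769 + 19·81
1 = 19·4695 − 116·769
1 = −116·5464 + 135·4695
1 = 135·21087 − 521·5464
1 = −521·131986 + 3261·21087
1 = 3261·417045 − 10304·131986
1 = −10304·3885391 + 95997·417045
1 = 95997·8187827 − 202298·3885391
1 = −202298·36636699 + 905189·8187827
So 8187827·905189 ≡ 1 (mod 36636699).

905189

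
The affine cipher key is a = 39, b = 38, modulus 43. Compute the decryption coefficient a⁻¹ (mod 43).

32

gcd(43, 39) by repeated division:
43 = 1*39 + 4
39 = 9*4 + 3
4 = 1*3 + 1
3 = 3*1 + 0
Since gcd(39, 43) = 1, back-substitute to write 1 as a combination:
1 = 4 − 3
1 = −39 + 10·4
1 = 10·43 − 11·39
Hence 39⁻¹ ≡ -11 ≡ 32 (mod 43).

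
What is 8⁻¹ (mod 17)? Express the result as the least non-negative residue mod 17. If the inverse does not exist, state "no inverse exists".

Run Euclid on (17, 8):
17 = 2×8 + 1
8 = 8×1 + 0
The gcd is 1. Working backward:
1 = 17 − 2·8
Thus 8·(-2) ≡ 1 (mod 17); reducing, -2 mod 17 = 15.

15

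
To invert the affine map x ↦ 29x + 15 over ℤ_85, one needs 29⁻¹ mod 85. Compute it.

Run Euclid on (85, 29):
85 = 2×29 + 27
29 = 1×27 + 2
27 = 13×2 + 1
2 = 2×1 + 0
gcd = 1, so the inverse exists. Back-substitute:
1 = 27 − 13·2
1 = −13·29 + 14·27
1 = 14·85 − 41·29
So 29·(-41) ≡ 1 (mod 85), and -41 ≡ 44 (mod 85).

44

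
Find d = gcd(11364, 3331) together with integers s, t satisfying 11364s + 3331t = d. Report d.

1

Repeated division:
11364 = 3×3331 + 1371
3331 = 2×1371 + 589
1371 = 2×589 + 193
589 = 3×193 + 10
193 = 19×10 + 3
10 = 3×3 + 1
3 = 3×1 + 0
gcd(11364, 3331) = 1.
Working backward:
1 = 10 − 3·3
1 = −3·193 + 58·10
1 = 58·589 − 177·193
1 = −177·1371 + 412·589
1 = 412·3331 − 1001·1371
1 = −1001·11364 + 3415·3331
So 1 = (-1001)·11364 + (3415)·3331.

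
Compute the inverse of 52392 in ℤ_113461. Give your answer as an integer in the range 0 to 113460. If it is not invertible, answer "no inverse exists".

5845

Run Euclid on (113461, 52392):
113461 = 2·52392 + 8677
52392 = 6·8677 + 330
8677 = 26·330 + 97
330 = 3·97 + 39
97 = 2·39 + 19
39 = 2·19 + 1
19 = 19·1 + 0
gcd = 1, so the inverse exists. Back-substitute:
1 = 39 − 2·19
1 = −2·97 + 5·39
1 = 5·330 − 17·97
1 = −17·8677 + 447·330
1 = 447·52392 − 2699·8677
1 = −2699·113461 + 5845·52392
So 52392·5845 ≡ 1 (mod 113461).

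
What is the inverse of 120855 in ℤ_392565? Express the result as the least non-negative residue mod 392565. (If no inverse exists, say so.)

no inverse exists

Compute gcd(120855, 392565):
392565 = 3·120855 + 30000
120855 = 4·30000 + 855
30000 = 35·855 + 75
855 = 11·75 + 30
75 = 2·30 + 15
30 = 2·15 + 0
gcd(120855, 392565) = 15 ≠ 1, so 120855 has no multiplicative inverse modulo 392565.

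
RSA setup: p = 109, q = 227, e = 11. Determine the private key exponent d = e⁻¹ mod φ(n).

2219

φ(n) = (p−1)(q−1) = 108·226 = 24408.
Need d with 11·d ≡ 1 (mod 24408). Apply the extended Euclidean algorithm:
24408 = 2218*11 + 10
11 = 1*10 + 1
10 = 10*1 + 0
Back-substitute:
1 = 11 − 10
1 = −24408 + 2219·11
So 11·2219 ≡ 1 (mod 24408), hence d = 2219.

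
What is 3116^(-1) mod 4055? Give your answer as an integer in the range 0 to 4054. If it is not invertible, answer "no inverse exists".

1641

Extended Euclidean algorithm:
4055 = 1·3116 + 939
3116 = 3·939 + 299
939 = 3·299 + 42
299 = 7·42 + 5
42 = 8·5 + 2
5 = 2·2 + 1
2 = 2·1 + 0
gcd = 1, so the inverse exists. Back-substitute:
1 = 5 − 2·2
1 = −2·42 + 17·5
1 = 17·299 − 121·42
1 = −121·939 + 380·299
1 = 380·3116 − 1261·939
1 = −1261·4055 + 1641·3116
So 3116·1641 ≡ 1 (mod 4055).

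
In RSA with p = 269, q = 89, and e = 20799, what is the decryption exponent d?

17055

φ(n) = (p−1)(q−1) = 268·88 = 23584.
Need d with 20799·d ≡ 1 (mod 23584). Apply the extended Euclidean algorithm:
23584 = 1×20799 + 2785
20799 = 7×2785 + 1304
2785 = 2×1304 + 177
1304 = 7×177 + 65
177 = 2×65 + 47
65 = 1×47 + 18
47 = 2×18 + 11
18 = 1×11 + 7
11 = 1×7 + 4
7 = 1×4 + 3
4 = 1×3 + 1
3 = 3×1 + 0
Back-substitute:
1 = 4 − 3
1 = −7 + 2·4
1 = 2·11 − 3·7
1 = −3·18 + 5·11
1 = 5·47 − 13·18
1 = −13·65 + 18·47
1 = 18·177 − 49·65
1 = −49·1304 + 361·177
1 = 361·2785 − 771·1304
1 = −771·20799 + 5758·2785
1 = 5758·23584 − 6529·20799
So 20799·(-6529) ≡ 1 (mod 23584), hence d ≡ -6529 ≡ 17055 (mod 23584).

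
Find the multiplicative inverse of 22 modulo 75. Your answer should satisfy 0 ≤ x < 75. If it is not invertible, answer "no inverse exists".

58

Apply the Euclidean algorithm to 75 and 22:
75 = 3·22 + 9
22 = 2·9 + 4
9 = 2·4 + 1
4 = 4·1 + 0
gcd = 1, so the inverse exists. Back-substitute:
1 = 9 − 2·4
1 = −2·22 + 5·9
1 = 5·75 − 17·22
Hence 22⁻¹ ≡ -17 ≡ 58 (mod 75).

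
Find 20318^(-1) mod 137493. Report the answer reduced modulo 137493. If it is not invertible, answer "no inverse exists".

32042

Run Euclid on (137493, 20318):
137493 = 6*20318 + 15585
20318 = 1*15585 + 4733
15585 = 3*4733 + 1386
4733 = 3*1386 + 575
1386 = 2*575 + 236
575 = 2*236 + 103
236 = 2*103 + 30
103 = 3*30 + 13
30 = 2*13 + 4
13 = 3*4 + 1
4 = 4*1 + 0
The gcd is 1. Working backward:
1 = 13 − 3·4
1 = −3·30 + 7·13
1 = 7·103 − 24·30
1 = −24·236 + 55·103
1 = 55·575 − 134·236
1 = −134·1386 + 323·575
1 = 323·4733 − 1103·1386
1 = −1103·15585 + 3632·4733
1 = 3632·20318 − 4735·15585
1 = −4735·137493 + 32042·20318
So 20318·32042 ≡ 1 (mod 137493).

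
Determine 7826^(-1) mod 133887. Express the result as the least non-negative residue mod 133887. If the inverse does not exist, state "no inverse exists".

Compute gcd(7826, 133887):
133887 = 17*7826 + 845
7826 = 9*845 + 221
845 = 3*221 + 182
221 = 1*182 + 39
182 = 4*39 + 26
39 = 1*26 + 13
26 = 2*13 + 0
Since gcd = 13 > 1, 7826 is not a unit mod 133887.

no inverse exists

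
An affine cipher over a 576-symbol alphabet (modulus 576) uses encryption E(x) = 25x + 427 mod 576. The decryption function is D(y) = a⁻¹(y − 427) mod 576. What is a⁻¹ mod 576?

Run Euclid on (576, 25):
576 = 23×25 + 1
25 = 25×1 + 0
gcd = 1, so the inverse exists. Back-substitute:
1 = 576 − 23·25
Hence 25⁻¹ ≡ -23 ≡ 553 (mod 576).

553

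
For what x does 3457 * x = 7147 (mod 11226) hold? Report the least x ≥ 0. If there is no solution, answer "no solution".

First find gcd(3457, 11226):
11226 = 3×3457 + 855
3457 = 4×855 + 37
855 = 23×37 + 4
37 = 9×4 + 1
4 = 4×1 + 0
gcd = 1, so a unique solution mod 11226 exists.
Back-substitute for the Bézout coefficients:
1 = 37 − 9·4
1 = −9·855 + 208·37
1 = 208·3457 − 841·855
1 = −841·11226 + 2731·3457
So 3457·(2731) ≡ 1 (mod 11226), giving 3457⁻¹ ≡ 2731.
x ≡ 3457⁻¹·7147 ≡ 2731·7147 ≡ 7669 (mod 11226).

7669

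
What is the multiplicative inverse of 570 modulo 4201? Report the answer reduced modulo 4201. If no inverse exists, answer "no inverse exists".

gcd(4201, 570) by repeated division:
4201 = 7*570 + 211
570 = 2*211 + 148
211 = 1*148 + 63
148 = 2*63 + 22
63 = 2*22 + 19
22 = 1*19 + 3
19 = 6*3 + 1
3 = 3*1 + 0
Since gcd(570, 4201) = 1, back-substitute to write 1 as a combination:
1 = 19 − 6·3
1 = −6·22 + 7·19
1 = 7·63 − 20·22
1 = −20·148 + 47·63
1 = 47·211 − 67·148
1 = −67·570 + 181·211
1 = 181·4201 − 1334·570
Thus 570·(-1334) ≡ 1 (mod 4201); reducing, -1334 mod 4201 = 2867.

2867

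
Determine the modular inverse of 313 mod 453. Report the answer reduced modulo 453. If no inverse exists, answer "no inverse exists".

55

gcd(453, 313) by repeated division:
453 = 1·313 + 140
313 = 2·140 + 33
140 = 4·33 + 8
33 = 4·8 + 1
8 = 8·1 + 0
gcd = 1, so the inverse exists. Back-substitute:
1 = 33 − 4·8
1 = −4·140 + 17·33
1 = 17·313 − 38·140
1 = −38·453 + 55·313
So 313·55 ≡ 1 (mod 453).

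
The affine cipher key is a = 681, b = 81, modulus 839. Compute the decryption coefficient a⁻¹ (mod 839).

Apply the Euclidean algorithm to 839 and 681:
839 = 1×681 + 158
681 = 4×158 + 49
158 = 3×49 + 11
49 = 4×11 + 5
11 = 2×5 + 1
5 = 5×1 + 0
The gcd is 1. Working backward:
1 = 11 − 2·5
1 = −2·49 + 9·11
1 = 9·158 − 29·49
1 = −29·681 + 125·158
1 = 125·839 − 154·681
So 681·(-154) ≡ 1 (mod 839), and -154 ≡ 685 (mod 839).

685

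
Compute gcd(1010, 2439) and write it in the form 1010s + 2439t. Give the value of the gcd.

Repeated division:
2439 = 2*1010 + 419
1010 = 2*419 + 172
419 = 2*172 + 75
172 = 2*75 + 22
75 = 3*22 + 9
22 = 2*9 + 4
9 = 2*4 + 1
4 = 4*1 + 0
gcd(1010, 2439) = 1.
Working backward:
1 = 9 − 2·4
1 = −2·22 + 5·9
1 = 5·75 − 17·22
1 = −17·172 + 39·75
1 = 39·419 − 95·172
1 = −95·1010 + 229·419
1 = 229·2439 − 553·1010
So 1 = (229)·2439 + (-553)·1010.

1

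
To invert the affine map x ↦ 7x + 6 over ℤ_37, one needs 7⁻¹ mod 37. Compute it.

16

Apply the Euclidean algorithm to 37 and 7:
37 = 5·7 + 2
7 = 3·2 + 1
2 = 2·1 + 0
Since gcd(7, 37) = 1, back-substitute to write 1 as a combination:
1 = 7 − 3·2
1 = −3·37 + 16·7
So 7·16 ≡ 1 (mod 37).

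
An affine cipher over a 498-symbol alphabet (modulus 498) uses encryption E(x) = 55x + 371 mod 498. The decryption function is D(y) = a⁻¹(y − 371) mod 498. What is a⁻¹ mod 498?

gcd(498, 55) by repeated division:
498 = 9*55 + 3
55 = 18*3 + 1
3 = 3*1 + 0
Since gcd(55, 498) = 1, back-substitute to write 1 as a combination:
1 = 55 − 18·3
1 = −18·498 + 163·55
So 55·163 ≡ 1 (mod 498).

163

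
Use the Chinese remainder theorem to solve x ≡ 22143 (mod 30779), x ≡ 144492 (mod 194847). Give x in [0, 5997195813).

897999468

Write x = 22143 + 30779·k. Then 30779·k ≡ 144492 − 22143 ≡ 122349 (mod 194847).
Need 30779⁻¹ mod 194847. Extended Euclid on (194847, 30779):
194847 = 6*30779 + 10173
30779 = 3*10173 + 260
10173 = 39*260 + 33
260 = 7*33 + 29
33 = 1*29 + 4
29 = 7*4 + 1
4 = 4*1 + 0
Back-substitute:
1 = 29 − 7·4
1 = −7·33 + 8·29
1 = 8·260 − 63·33
1 = −63·10173 + 2465·260
1 = 2465·30779 − 7458·10173
1 = −7458·194847 + 47213·30779
30779⁻¹ ≡ 47213 (mod 194847), so k ≡ 47213·122349 ≡ 29175 (mod 194847).
x = 22143 + 30779·29175 = 897999468.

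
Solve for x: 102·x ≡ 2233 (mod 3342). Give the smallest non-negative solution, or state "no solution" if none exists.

no solution

gcd(102, 3342):
3342 = 32×102 + 78
102 = 1×78 + 24
78 = 3×24 + 6
24 = 4×6 + 0
gcd = 6, but 6 ∤ 2233, so the congruence has no solution.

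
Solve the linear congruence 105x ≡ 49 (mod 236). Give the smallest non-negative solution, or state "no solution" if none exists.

205

First find gcd(105, 236):
236 = 2×105 + 26
105 = 4×26 + 1
26 = 26×1 + 0
gcd = 1, so a unique solution mod 236 exists.
Back-substitute for the Bézout coefficients:
1 = 105 − 4·26
1 = −4·236 + 9·105
So 105·(9) ≡ 1 (mod 236), giving 105⁻¹ ≡ 9.
x ≡ 105⁻¹·49 ≡ 9·49 ≡ 205 (mod 236).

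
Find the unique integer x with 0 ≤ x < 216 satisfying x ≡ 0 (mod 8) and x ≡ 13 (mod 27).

Write x = 0 + 8·k. Then 8·k ≡ 13 − 0 ≡ 13 (mod 27).
Need 8⁻¹ mod 27. Extended Euclid on (27, 8):
27 = 3·8 + 3
8 = 2·3 + 2
3 = 1·2 + 1
2 = 2·1 + 0
Back-substitute:
1 = 3 − 2
1 = −8 + 3·3
1 = 3·27 − 10·8
8⁻¹ ≡ 17 (mod 27), so k ≡ 17·13 ≡ 5 (mod 27).
x = 0 + 8·5 = 40.

40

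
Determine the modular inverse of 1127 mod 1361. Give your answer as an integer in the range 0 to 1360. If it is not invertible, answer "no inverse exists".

gcd(1361, 1127) by repeated division:
1361 = 1×1127 + 234
1127 = 4×234 + 191
234 = 1×191 + 43
191 = 4×43 + 19
43 = 2×19 + 5
19 = 3×5 + 4
5 = 1×4 + 1
4 = 4×1 + 0
Since gcd(1127, 1361) = 1, back-substitute to write 1 as a combination:
1 = 5 − 4
1 = −19 + 4·5
1 = 4·43 − 9·19
1 = −9·191 + 40·43
1 = 40·234 − 49·191
1 = −49·1127 + 236·234
1 = 236·1361 − 285·1127
So 1127·(-285) ≡ 1 (mod 1361), and -285 ≡ 1076 (mod 1361).

1076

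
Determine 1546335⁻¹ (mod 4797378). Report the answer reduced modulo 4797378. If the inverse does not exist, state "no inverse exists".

no inverse exists

Euclidean algorithm on 4797378, 1546335:
4797378 = 3·1546335 + 158373
1546335 = 9·158373 + 120978
158373 = 1·120978 + 37395
120978 = 3·37395 + 8793
37395 = 4·8793 + 2223
8793 = 3·2223 + 2124
2223 = 1·2124 + 99
2124 = 21·99 + 45
99 = 2·45 + 9
45 = 5·9 + 0
gcd(1546335, 4797378) = 9 ≠ 1, so 1546335 has no multiplicative inverse modulo 4797378.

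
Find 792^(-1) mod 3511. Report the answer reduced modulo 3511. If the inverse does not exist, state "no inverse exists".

Apply the Euclidean algorithm to 3511 and 792:
3511 = 4·792 + 343
792 = 2·343 + 106
343 = 3·106 + 25
106 = 4·25 + 6
25 = 4·6 + 1
6 = 6·1 + 0
The gcd is 1. Working backward:
1 = 25 − 4·6
1 = −4·106 + 17·25
1 = 17·343 − 55·106
1 = −55·792 + 127·343
1 = 127·3511 − 563·792
Thus 792·(-563) ≡ 1 (mod 3511); reducing, -563 mod 3511 = 2948.

2948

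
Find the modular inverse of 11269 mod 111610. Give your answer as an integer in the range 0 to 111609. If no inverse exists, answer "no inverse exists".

gcd(111610, 11269) by repeated division:
111610 = 9·11269 + 10189
11269 = 1·10189 + 1080
10189 = 9·1080 + 469
1080 = 2·469 + 142
469 = 3·142 + 43
142 = 3·43 + 13
43 = 3·13 + 4
13 = 3·4 + 1
4 = 4·1 + 0
Since gcd(11269, 111610) = 1, back-substitute to write 1 as a combination:
1 = 13 − 3·4
1 = −3·43 + 10·13
1 = 10·142 − 33·43
1 = −33·469 + 109·142
1 = 109·1080 − 251·469
1 = −251·10189 + 2368·1080
1 = 2368·11269 − 2619·10189
1 = −2619·111610 + 25939·11269
So 11269·25939 ≡ 1 (mod 111610).

25939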